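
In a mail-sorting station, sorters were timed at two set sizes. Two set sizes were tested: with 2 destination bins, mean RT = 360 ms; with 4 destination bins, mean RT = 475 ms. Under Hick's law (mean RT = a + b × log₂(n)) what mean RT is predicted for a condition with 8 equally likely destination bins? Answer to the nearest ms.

With log₂ n on the abscissa the relation is linear; from the two conditions:
  b = (475 − 360) / (log₂ 4 − log₂ 2) = 115 / (2 − 1) = 115 ms/bit
  a = 360 − 115 × 1 = 245 ms
Then RT(8) = 245 + 115 × log₂ 8 = 245 + 115 × 3 ≈ 590.000 ms.

590 ms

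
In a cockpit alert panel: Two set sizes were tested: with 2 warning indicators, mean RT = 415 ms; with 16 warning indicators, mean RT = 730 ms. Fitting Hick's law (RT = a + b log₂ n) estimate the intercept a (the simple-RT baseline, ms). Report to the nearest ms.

The slope on a log₂ axis is (730 − 415) / (4 − 1) = 105 ms/bit.
Intercept: a = 415 − 105·log₂(2) = 310.000 ms.

310 ms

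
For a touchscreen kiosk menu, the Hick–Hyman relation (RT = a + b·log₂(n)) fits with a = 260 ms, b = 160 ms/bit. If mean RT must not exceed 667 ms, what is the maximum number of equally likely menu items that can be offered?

Information budget: (667 − 260)/160 = 2.5438 bits, so n ≤ 2^2.5438 = 5.831 → at most 5.

5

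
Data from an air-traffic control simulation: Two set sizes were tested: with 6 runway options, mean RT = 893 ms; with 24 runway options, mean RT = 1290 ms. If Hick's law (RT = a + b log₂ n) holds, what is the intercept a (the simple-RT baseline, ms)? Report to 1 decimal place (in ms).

379.9 ms

The slope on a log₂ axis is (1290 − 893) / (4.5850 − 2.5850) = 198.500 ms/bit.
Intercept: a = 893 − 198.500·log₂(6) = 379.885 ms.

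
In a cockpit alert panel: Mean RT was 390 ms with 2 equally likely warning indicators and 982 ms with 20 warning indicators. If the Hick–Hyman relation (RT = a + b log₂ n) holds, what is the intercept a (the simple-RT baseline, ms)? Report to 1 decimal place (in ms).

Slope: b = (982 − 390) / (log₂ 20 − log₂ 2) = 592/3.3219 = 178.210 ms/bit.
Intercept: a = 390 − 178.210·log₂(2) = 211.790 ms.

211.8 ms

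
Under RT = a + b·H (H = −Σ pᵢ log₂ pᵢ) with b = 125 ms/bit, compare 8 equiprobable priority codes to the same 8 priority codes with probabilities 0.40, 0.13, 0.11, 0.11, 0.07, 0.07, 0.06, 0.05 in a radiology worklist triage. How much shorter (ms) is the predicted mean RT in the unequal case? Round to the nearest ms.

49 ms

The RT saving is b·ΔH. Equiprobable H₀ = log₂(8) = 3.0000 bits; with the given probabilities H = 2.6087 bits.
b·(H₀ − H) = 125 × (3.0000 − 2.6087) = 48.91 ms.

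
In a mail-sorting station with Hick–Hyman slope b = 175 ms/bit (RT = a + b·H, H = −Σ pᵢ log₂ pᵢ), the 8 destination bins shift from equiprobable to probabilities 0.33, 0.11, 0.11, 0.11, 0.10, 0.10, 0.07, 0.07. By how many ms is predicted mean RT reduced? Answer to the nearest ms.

Equiprobable entropy H₀ = log₂ 8 = 3.0000 bits.
Skewed entropy H = −Σ pᵢ log₂ pᵢ = 2.7802 bits.
ΔRT = b·(H₀ − H) = 175 × 0.2198 = 38.47 ms.

38 ms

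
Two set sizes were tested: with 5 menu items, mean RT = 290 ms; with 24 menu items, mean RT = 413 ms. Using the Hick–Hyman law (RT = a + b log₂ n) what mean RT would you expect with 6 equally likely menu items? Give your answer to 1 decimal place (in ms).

Solve the two-equation system in a and b:
  b = (413 − 290) / (log₂ 24 − log₂ 5) = 123 / (4.5850 − 2.3219) = 54.352 ms/bit
  a = 290 − 54.352 × 2.3219 = 163.799 ms
Then RT(6) = 163.799 + 54.352 × log₂ 6 = 163.799 + 54.352 × 2.5850 ≈ 304.296 ms.

304.3 ms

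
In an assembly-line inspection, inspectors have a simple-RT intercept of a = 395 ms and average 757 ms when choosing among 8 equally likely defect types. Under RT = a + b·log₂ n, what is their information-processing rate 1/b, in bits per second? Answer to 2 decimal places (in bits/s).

Choice component = 757 − 395 = 362 ms over log₂(8) = 3 bits.
b = 362 / 3 = 120.667 ms/bit, so 1/b = 8.287 bits/s.

8.29 bits/s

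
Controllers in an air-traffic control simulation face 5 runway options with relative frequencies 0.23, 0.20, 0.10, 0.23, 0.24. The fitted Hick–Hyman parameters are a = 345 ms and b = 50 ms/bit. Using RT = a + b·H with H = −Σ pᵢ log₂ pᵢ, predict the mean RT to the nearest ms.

458 ms

H = 0.23·log₂(1/0.23) + 0.20·log₂(1/0.20) + 0.10·log₂(1/0.10) + 0.23·log₂(1/0.23) + 0.24·log₂(1/0.24) = 2.2660 bits.
RT = 345 + 50 × 2.2660 = 458.30 ms.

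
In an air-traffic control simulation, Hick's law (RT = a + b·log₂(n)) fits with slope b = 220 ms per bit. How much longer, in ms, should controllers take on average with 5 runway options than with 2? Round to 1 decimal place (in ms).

Only the slope matters, since a is common to both: ΔRT = b·log₂(n₂/n₁).
log₂(5) − log₂(2) = 2.3219 − 1 = 1.3219.
ΔRT = 220 × 1.3219 = 290.824 ms.

290.8 ms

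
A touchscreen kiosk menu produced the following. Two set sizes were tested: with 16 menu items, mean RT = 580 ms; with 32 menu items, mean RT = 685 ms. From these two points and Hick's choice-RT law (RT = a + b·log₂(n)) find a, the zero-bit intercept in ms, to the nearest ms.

Slope: b = (685 − 580) / (log₂ 32 − log₂ 16) = 105/1.0000 = 105 ms/bit.
a = RT₁ − b·log₂ n₁ = 580 − 105 × 4 = 160.000 ms.

160 ms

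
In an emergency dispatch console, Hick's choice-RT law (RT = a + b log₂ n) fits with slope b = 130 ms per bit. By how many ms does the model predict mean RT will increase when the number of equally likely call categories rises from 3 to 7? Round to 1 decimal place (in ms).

158.9 ms

The intercept a cancels: ΔRT = b·(log₂ n₂ − log₂ n₁) = b·log₂(n₂/n₁).
log₂(7) − log₂(3) = 2.8074 − 1.5850 = 1.2224.
ΔRT = 130 × 1.2224 = 158.911 ms.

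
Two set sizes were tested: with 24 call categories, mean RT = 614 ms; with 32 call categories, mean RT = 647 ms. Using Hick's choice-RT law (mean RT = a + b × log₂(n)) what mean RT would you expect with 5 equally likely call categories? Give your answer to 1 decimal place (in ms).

434.1 ms

Fit slope and intercept:
  b = (647 − 614) / (log₂ 32 − log₂ 24) = 33 / (5 − 4.5850) = 79.511 ms/bit
  a = 614 − 79.511 × 4.5850 = 249.446 ms
Then RT(5) = 249.446 + 79.511 × log₂ 5 = 249.446 + 79.511 × 2.3219 ≈ 434.064 ms.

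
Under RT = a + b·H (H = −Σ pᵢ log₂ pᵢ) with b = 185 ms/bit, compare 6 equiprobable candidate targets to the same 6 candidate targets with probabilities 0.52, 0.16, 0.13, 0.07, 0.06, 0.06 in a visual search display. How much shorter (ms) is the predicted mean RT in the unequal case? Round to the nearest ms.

99 ms

The RT saving is b·ΔH. Equiprobable H₀ = log₂(6) = 2.5850 bits; with the given probabilities H = 2.0519 bits.
b·(H₀ − H) = 185 × (2.5850 − 2.0519) = 98.62 ms.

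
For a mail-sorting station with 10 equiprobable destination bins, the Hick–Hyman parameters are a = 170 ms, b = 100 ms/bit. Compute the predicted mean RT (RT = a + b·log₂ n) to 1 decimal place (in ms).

log₂(10) = 3.3219 bits, so RT = 170 + 100 × 3.3219 ≈ 502.193 ms.

502.2 ms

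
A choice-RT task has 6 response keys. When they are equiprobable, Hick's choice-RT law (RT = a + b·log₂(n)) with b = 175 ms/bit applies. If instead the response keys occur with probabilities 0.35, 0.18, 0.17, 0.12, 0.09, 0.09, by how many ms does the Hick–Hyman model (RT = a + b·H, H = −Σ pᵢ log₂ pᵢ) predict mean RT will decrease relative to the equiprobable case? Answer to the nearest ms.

The RT saving is b·ΔH. Equiprobable H₀ = log₂(6) = 2.5850 bits; with the given probabilities H = 2.4024 bits.
b·(H₀ − H) = 175 × (2.5850 − 2.4024) = 31.95 ms.

32 ms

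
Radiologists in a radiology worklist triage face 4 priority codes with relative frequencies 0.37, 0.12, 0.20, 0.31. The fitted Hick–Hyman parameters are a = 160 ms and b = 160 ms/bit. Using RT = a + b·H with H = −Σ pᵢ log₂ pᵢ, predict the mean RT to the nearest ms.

462 ms

H = 0.37·log₂(1/0.37) + 0.12·log₂(1/0.12) + 0.20·log₂(1/0.20) + 0.31·log₂(1/0.31) = 1.8860 bits.
RT = 160 + 160 × 1.8860 = 461.76 ms.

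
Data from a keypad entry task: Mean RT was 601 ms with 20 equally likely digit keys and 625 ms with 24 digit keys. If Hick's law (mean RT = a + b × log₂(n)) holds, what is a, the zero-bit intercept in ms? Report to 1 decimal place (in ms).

The slope on a log₂ axis is (625 − 601) / (4.5850 − 4.3219) = 91.243 ms/bit.
Intercept: a = 601 − 91.243·log₂(20) = 206.655 ms.

206.7 ms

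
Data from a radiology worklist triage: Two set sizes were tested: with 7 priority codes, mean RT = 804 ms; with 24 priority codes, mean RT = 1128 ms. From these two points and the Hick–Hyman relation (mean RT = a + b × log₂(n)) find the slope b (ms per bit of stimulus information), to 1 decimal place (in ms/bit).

182.3 ms/bit

b = (RT₂ − RT₁)/(log₂ n₂ − log₂ n₁) = (1128 − 804)/(4.5850 − 2.8074) = 182.267 ms/bit.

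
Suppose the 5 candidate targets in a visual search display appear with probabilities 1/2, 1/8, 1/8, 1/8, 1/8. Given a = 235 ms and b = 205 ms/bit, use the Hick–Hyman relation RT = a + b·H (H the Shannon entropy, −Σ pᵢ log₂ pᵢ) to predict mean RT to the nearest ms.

H = −Σ pᵢ log₂ pᵢ = 0.5·1 + 0.125·3 + 0.125·3 + 0.125·3 + 0.125·3 = 2.000 bits.
RT = 235 + 205 × 2.000 = 645.00 ms.

645 ms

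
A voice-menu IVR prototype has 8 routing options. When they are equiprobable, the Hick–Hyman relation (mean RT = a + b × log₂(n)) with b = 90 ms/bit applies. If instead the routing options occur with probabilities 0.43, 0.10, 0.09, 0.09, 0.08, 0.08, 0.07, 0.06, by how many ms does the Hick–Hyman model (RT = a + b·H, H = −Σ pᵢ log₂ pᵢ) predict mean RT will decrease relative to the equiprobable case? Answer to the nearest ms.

38 ms

Equiprobable entropy H₀ = log₂ 8 = 3.0000 bits.
Skewed entropy H = −Σ pᵢ log₂ pᵢ = 2.5762 bits.
ΔRT = b·(H₀ − H) = 90 × 0.4238 = 38.14 ms.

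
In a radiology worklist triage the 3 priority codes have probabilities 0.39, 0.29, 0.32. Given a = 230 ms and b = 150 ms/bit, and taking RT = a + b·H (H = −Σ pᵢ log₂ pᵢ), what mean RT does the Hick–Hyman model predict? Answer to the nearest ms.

466 ms

Entropy contributions −pᵢ log₂ pᵢ: 0.5298, 0.5179, 0.5260; sum H = 1.5737 bits.
RT = a + bH = 230 + 150·1.5737 = 466.06 ms.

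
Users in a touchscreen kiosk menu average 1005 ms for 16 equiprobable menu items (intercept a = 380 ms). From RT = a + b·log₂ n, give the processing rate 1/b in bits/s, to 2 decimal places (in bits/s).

6.40 bits/s

b = (1005 − 380)/log₂ 16 = 625/4 = 156.250 ms per bit = 0.15625 s/bit; the reciprocal is 6.400 bits/s.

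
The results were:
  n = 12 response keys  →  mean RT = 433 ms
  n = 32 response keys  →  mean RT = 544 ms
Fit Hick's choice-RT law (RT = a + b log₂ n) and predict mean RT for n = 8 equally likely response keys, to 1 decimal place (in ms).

Fit slope and intercept:
  b = (544 − 433) / (log₂ 32 − log₂ 12) = 111 / (5 − 3.5850) = 78.443 ms/bit
  a = 433 − 78.443 × 3.5850 = 151.784 ms
Then RT(8) = 151.784 + 78.443 × log₂ 8 = 151.784 + 78.443 × 3 ≈ 387.114 ms.

387.1 ms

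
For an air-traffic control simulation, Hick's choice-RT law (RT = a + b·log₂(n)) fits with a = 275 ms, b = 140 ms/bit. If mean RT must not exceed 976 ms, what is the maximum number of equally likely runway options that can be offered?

32

Information budget: (976 − 275)/140 = 5.0071 bits, so n ≤ 2^5.0071 = 32.159 → at most 32.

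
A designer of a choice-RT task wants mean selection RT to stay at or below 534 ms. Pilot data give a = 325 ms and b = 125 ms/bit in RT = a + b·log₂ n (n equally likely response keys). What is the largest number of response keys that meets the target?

Information budget: (534 − 325)/125 = 1.6720 bits, so n ≤ 2^1.6720 = 3.187 → at most 3.

3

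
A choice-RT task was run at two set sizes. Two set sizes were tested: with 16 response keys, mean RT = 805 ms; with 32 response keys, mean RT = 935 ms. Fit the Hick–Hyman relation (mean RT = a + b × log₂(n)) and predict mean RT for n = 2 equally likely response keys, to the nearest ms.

Fit slope and intercept:
  b = (935 − 805) / (log₂ 32 − log₂ 16) = 130 / (5 − 4) = 130 ms/bit
  a = 805 − 130 × 4 = 285 ms
Then RT(2) = 285 + 130 × log₂ 2 = 285 + 130 × 1 ≈ 415.000 ms.

415 ms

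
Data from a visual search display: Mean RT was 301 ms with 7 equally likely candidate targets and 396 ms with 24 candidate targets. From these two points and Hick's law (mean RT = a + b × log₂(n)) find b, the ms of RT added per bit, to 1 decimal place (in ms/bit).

b = (RT₂ − RT₁)/(log₂ n₂ − log₂ n₁) = (396 − 301)/(4.5850 − 2.8074) = 53.443 ms/bit.

53.4 ms/bit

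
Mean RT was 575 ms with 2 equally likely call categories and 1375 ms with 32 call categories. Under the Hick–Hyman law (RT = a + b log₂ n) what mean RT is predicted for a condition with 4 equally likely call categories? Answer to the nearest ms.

775 ms

With log₂ n on the abscissa the relation is linear; from the two conditions:
  b = (1375 − 575) / (log₂ 32 − log₂ 2) = 800 / (5 − 1) = 200 ms/bit
  a = 575 − 200 × 1 = 375 ms
Then RT(4) = 375 + 200 × log₂ 4 = 375 + 200 × 2 ≈ 775.000 ms.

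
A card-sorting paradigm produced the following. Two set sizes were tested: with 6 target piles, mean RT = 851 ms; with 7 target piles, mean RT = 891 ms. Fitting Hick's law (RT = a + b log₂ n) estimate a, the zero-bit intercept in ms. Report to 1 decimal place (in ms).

386.1 ms

b = (RT₂ − RT₁)/(log₂ n₂ − log₂ n₁) = (891 − 851)/(2.8074 − 2.5850) = 179.862 ms/bit.
a = RT₁ − b·log₂ n₁ = 851 − 179.862 × 2.5850 = 386.063 ms.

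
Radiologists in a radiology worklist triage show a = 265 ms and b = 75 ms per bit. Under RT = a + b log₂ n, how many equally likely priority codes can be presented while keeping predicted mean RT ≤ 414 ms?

3

Set 265 + 75·log₂ n ≤ 414 → log₂ n ≤ (414 − 265)/75 = 1.9867.
So n ≤ 2^1.9867 = 3.963; the largest integer n is 3.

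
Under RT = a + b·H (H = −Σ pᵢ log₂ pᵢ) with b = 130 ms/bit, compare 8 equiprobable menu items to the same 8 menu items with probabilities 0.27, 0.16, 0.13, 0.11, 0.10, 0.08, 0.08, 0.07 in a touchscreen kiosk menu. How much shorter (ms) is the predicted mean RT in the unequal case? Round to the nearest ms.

The RT saving is b·ΔH. Equiprobable H₀ = log₂(8) = 3.0000 bits; with the given probabilities H = 2.8497 bits.
b·(H₀ − H) = 130 × (3.0000 − 2.8497) = 19.53 ms.

20 ms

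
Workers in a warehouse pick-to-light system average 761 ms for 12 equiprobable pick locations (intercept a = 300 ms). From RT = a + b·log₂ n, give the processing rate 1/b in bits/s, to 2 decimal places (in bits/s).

7.78 bits/s

Choice component = 761 − 300 = 461 ms over log₂(12) = 3.5850 bits.
b = 461 / 3.5850 = 128.593 ms/bit, so 1/b = 7.776 bits/s.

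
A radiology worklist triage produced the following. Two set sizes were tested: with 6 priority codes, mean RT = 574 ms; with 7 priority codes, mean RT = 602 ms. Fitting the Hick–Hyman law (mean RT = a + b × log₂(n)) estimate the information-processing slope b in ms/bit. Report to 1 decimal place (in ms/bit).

125.9 ms/bit

Slope: b = (602 − 574) / (log₂ 7 − log₂ 6) = 28/0.2224 = 125.904 ms/bit.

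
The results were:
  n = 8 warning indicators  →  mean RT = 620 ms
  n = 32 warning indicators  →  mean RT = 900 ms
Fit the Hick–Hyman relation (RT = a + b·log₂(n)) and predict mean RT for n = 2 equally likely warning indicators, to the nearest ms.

340 ms

Fit slope and intercept:
  b = (900 − 620) / (log₂ 32 − log₂ 8) = 280 / (5 − 3) = 140 ms/bit
  a = 620 − 140 × 3 = 200 ms
Then RT(2) = 200 + 140 × log₂ 2 = 200 + 140 × 1 ≈ 340.000 ms.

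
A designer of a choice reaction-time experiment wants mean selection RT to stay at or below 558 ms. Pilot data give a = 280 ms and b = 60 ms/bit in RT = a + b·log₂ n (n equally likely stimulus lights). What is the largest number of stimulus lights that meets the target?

Information budget: (558 − 280)/60 = 4.6333 bits, so n ≤ 2^4.6333 = 24.818 → at most 24.

24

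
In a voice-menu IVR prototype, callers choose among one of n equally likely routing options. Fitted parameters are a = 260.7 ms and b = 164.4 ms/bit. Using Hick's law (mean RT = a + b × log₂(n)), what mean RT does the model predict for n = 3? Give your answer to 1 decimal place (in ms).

log₂(3) = 1.5850 bits, so RT = 260.7 + 164.4 × 1.5850 ≈ 521.268 ms.

521.3 ms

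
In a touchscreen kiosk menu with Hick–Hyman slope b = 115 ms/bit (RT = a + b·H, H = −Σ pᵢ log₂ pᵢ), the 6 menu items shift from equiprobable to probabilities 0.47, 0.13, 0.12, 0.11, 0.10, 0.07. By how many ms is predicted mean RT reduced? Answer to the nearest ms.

43 ms

Equiprobable entropy H₀ = log₂ 6 = 2.5850 bits.
Skewed entropy H = −Σ pᵢ log₂ pᵢ = 2.2127 bits.
ΔRT = b·(H₀ − H) = 115 × 0.3723 = 42.81 ms.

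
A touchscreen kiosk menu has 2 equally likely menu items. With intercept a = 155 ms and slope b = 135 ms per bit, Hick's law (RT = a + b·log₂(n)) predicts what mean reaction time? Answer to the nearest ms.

log₂(2) = 1 bits, so RT = 155 + 135 × 1 ≈ 290.000 ms.

290 ms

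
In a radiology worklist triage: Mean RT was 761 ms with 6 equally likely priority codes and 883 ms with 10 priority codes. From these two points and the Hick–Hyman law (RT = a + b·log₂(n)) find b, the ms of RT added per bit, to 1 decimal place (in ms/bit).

Slope: b = (883 − 761) / (log₂ 10 − log₂ 6) = 122/0.7370 = 165.544 ms/bit.

165.5 ms/bit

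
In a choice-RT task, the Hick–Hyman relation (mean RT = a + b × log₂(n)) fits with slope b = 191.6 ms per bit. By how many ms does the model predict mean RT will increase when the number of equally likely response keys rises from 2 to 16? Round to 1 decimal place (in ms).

ΔRT = (a + b log₂ n₂) − (a + b log₂ n₁) = b·(log₂ n₂ − log₂ n₁).
log₂(16) − log₂(2) = log₂(16/2) = log₂(8) = 3.
ΔRT = 191.6 × 3.0000 = 574.800 ms.

574.8 ms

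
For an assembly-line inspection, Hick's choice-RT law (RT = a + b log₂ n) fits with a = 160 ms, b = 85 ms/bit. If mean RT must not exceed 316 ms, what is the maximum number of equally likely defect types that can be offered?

3

85·log₂ n ≤ 316 − 160 = 156, giving log₂ n ≤ 1.8353 and n ≤ 3.568. The largest whole number is 3.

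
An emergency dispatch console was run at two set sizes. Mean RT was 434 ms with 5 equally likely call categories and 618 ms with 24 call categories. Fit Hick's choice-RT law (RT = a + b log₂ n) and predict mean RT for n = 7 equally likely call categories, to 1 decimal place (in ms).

473.5 ms

Solve the two-equation system in a and b:
  b = (618 − 434) / (log₂ 24 − log₂ 5) = 184 / (4.5850 − 2.3219) = 81.307 ms/bit
  a = 434 − 81.307 × 2.3219 = 245.212 ms
Then RT(7) = 245.212 + 81.307 × log₂ 7 = 245.212 + 81.307 × 2.8074 ≈ 473.468 ms.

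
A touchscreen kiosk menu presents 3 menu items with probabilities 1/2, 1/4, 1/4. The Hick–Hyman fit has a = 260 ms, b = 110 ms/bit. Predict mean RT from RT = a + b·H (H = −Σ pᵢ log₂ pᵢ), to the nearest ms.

425 ms

H = −Σ pᵢ log₂ pᵢ = 0.5·1 + 0.25·2 + 0.25·2 = 1.500 bits.
RT = 260 + 110 × 1.500 = 425.00 ms.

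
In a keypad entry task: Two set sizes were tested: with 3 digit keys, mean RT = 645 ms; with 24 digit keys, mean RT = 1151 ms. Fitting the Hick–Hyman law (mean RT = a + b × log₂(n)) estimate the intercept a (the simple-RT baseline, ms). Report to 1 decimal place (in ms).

Slope: b = (1151 − 645) / (log₂ 24 − log₂ 3) = 506/3.0000 = 168.667 ms/bit.
a = RT₁ − b·log₂ n₁ = 645 − 168.667 × 1.5850 = 377.670 ms.

377.7 ms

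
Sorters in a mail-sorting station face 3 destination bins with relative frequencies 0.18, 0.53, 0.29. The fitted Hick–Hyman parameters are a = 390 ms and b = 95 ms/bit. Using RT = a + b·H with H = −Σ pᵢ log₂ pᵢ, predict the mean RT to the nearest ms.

H = 0.18·log₂(1/0.18) + 0.53·log₂(1/0.53) + 0.29·log₂(1/0.29) = 1.4487 bits.
RT = 390 + 95 × 1.4487 = 527.62 ms.

528 ms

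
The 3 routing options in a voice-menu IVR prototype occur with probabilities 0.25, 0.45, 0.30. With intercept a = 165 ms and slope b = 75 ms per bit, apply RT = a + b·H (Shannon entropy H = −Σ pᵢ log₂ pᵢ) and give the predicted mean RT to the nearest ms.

280 ms

Entropy contributions −pᵢ log₂ pᵢ: 0.5000, 0.5184, 0.5211; sum H = 1.5395 bits.
RT = a + bH = 165 + 75·1.5395 = 280.46 ms.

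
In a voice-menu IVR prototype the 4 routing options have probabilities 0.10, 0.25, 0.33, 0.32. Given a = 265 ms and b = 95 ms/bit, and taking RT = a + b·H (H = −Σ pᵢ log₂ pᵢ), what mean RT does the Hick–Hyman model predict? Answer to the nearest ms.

Entropy contributions −pᵢ log₂ pᵢ: 0.3322, 0.5000, 0.5278, 0.5260; sum H = 1.8860 bits.
RT = a + bH = 265 + 95·1.8860 = 444.17 ms.

444 ms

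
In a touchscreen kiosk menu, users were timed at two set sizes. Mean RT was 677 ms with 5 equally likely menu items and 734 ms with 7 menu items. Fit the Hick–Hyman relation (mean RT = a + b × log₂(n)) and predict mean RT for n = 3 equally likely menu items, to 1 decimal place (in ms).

RT is linear in log₂ n, so two points fix the line:
  b = (734 − 677) / (log₂ 7 − log₂ 5) = 57 / (2.8074 − 2.3219) = 117.422 ms/bit
  a = 677 − 117.422 × 2.3219 = 404.354 ms
Then RT(3) = 404.354 + 117.422 × log₂ 3 = 404.354 + 117.422 × 1.5850 ≈ 590.464 ms.

590.5 ms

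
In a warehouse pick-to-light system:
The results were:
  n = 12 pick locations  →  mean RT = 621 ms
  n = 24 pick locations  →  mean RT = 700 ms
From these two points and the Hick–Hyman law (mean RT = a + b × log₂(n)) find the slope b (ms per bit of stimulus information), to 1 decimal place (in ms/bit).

Slope: b = (700 − 621) / (log₂ 24 − log₂ 12) = 79/1.0000 = 79.000 ms/bit.

79.0 ms/bit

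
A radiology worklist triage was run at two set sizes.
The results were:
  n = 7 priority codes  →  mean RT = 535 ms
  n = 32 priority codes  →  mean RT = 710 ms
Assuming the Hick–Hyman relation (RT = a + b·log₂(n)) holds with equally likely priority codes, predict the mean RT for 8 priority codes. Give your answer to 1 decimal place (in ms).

Fit slope and intercept:
  b = (710 − 535) / (log₂ 32 − log₂ 7) = 175 / (5 − 2.8074) = 79.812 ms/bit
  a = 535 − 79.812 × 2.8074 = 310.939 ms
Then RT(8) = 310.939 + 79.812 × log₂ 8 = 310.939 + 79.812 × 3 ≈ 550.375 ms.

550.4 ms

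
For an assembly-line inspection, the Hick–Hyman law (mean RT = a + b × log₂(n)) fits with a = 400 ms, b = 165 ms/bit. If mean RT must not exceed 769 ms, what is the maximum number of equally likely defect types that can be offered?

4

165·log₂ n ≤ 769 − 400 = 369, giving log₂ n ≤ 2.2364 and n ≤ 4.712. The largest whole number is 4.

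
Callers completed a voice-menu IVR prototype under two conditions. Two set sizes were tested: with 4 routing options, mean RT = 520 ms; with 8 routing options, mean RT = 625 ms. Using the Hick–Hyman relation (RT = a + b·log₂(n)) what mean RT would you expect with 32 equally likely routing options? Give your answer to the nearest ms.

RT is linear in log₂ n, so two points fix the line:
  b = (625 − 520) / (log₂ 8 − log₂ 4) = 105 / (3 − 2) = 105 ms/bit
  a = 520 − 105 × 2 = 310 ms
Then RT(32) = 310 + 105 × log₂ 32 = 310 + 105 × 5 ≈ 835.000 ms.

835 ms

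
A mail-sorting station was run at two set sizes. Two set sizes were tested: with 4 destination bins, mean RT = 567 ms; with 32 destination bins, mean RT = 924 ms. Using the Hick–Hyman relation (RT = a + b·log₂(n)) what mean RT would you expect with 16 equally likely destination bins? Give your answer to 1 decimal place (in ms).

Fit slope and intercept:
  b = (924 − 567) / (log₂ 32 − log₂ 4) = 357 / (5 − 2) = 119.000 ms/bit
  a = 567 − 119.000 × 2 = 329.000 ms
Then RT(16) = 329.000 + 119.000 × log₂ 16 = 329.000 + 119.000 × 4 ≈ 805.000 ms.

805.0 ms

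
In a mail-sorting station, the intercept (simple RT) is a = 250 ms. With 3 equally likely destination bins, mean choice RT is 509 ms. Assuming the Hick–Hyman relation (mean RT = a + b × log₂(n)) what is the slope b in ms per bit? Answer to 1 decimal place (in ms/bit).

163.4 ms/bit

b = (509 − 250) / log₂(3) = 259 / 1.5850 = 163.411 ms/bit.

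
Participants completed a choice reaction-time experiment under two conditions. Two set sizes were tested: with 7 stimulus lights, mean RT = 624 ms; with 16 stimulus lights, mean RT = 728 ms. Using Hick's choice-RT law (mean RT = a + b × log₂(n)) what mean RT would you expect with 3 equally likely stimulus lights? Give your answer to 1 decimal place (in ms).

With log₂ n on the abscissa the relation is linear; from the two conditions:
  b = (728 − 624) / (log₂ 16 − log₂ 7) = 104 / (4 − 2.8074) = 87.201 ms/bit
  a = 624 − 87.201 × 2.8074 = 379.195 ms
Then RT(3) = 379.195 + 87.201 × log₂ 3 = 379.195 + 87.201 × 1.5850 ≈ 517.406 ms.

517.4 ms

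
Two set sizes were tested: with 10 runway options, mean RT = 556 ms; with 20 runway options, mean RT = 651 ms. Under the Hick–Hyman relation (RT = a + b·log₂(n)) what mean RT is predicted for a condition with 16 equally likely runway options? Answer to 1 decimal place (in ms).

RT is linear in log₂ n, so two points fix the line:
  b = (651 − 556) / (log₂ 20 − log₂ 10) = 95 / (4.3219 − 3.3219) = 95.000 ms/bit
  a = 556 − 95.000 × 3.3219 = 240.417 ms
Then RT(16) = 240.417 + 95.000 × log₂ 16 = 240.417 + 95.000 × 4 ≈ 620.417 ms.

620.4 ms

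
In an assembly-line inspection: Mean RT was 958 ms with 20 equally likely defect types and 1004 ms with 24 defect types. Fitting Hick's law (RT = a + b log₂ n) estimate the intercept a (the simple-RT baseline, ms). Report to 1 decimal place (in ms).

202.2 ms

The slope on a log₂ axis is (1004 − 958) / (4.5850 − 4.3219) = 174.882 ms/bit.
a = RT₁ − b·log₂ n₁ = 958 − 174.882 × 4.3219 = 202.172 ms.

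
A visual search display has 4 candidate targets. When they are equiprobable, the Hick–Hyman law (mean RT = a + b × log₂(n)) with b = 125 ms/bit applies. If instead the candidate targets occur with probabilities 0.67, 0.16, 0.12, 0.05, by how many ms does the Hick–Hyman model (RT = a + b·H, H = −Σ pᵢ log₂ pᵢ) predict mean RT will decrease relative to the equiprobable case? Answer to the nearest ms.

76 ms

The RT saving is b·ΔH. Equiprobable H₀ = log₂(4) = 2.0000 bits; with the given probabilities H = 1.3933 bits.
b·(H₀ − H) = 125 × (2.0000 − 1.3933) = 75.84 ms.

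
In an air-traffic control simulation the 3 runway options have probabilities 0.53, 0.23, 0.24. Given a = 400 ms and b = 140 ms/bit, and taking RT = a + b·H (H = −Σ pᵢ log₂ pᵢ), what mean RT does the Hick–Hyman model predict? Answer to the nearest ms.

605 ms

Entropy contributions −pᵢ log₂ pᵢ: 0.4854, 0.4877, 0.4941; sum H = 1.4672 bits.
RT = a + bH = 400 + 140·1.4672 = 605.41 ms.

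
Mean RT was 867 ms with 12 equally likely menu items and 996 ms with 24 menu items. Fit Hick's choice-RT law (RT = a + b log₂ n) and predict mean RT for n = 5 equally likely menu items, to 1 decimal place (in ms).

Fit slope and intercept:
  b = (996 − 867) / (log₂ 24 − log₂ 12) = 129 / (4.5850 − 3.5850) = 129.000 ms/bit
  a = 867 − 129.000 × 3.5850 = 404.540 ms
Then RT(5) = 404.540 + 129.000 × log₂ 5 = 404.540 + 129.000 × 2.3219 ≈ 704.069 ms.

704.1 ms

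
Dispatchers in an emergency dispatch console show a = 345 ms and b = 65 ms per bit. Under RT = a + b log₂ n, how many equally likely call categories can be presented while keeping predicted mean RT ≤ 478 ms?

4

65·log₂ n ≤ 478 − 345 = 133, giving log₂ n ≤ 2.0462 and n ≤ 4.130. The largest whole number is 4.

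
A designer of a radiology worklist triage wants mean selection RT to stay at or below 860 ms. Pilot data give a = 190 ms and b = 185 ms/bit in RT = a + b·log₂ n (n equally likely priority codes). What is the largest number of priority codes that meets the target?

185·log₂ n ≤ 860 − 190 = 670, giving log₂ n ≤ 3.6216 and n ≤ 12.309. The largest whole number is 12.

12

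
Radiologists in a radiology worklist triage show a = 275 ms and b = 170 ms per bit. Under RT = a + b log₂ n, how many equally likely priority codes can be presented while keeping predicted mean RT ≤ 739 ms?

Set 275 + 170·log₂ n ≤ 739 → log₂ n ≤ (739 − 275)/170 = 2.7294.
So n ≤ 2^2.7294 = 6.632; the largest integer n is 6.

6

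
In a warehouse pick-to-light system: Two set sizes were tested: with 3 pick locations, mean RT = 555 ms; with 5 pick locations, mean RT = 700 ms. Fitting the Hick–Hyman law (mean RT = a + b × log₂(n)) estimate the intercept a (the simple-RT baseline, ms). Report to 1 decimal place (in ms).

The slope on a log₂ axis is (700 − 555) / (2.3219 − 1.5850) = 196.753 ms/bit.
a = RT₁ − b·log₂ n₁ = 555 − 196.753 × 1.5850 = 243.154 ms.

243.2 ms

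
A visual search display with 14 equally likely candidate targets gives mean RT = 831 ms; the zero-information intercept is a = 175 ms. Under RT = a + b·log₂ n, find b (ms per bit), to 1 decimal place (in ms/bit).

172.3 ms/bit

b = (831 − 175) / log₂(14) = 656 / 3.8074 = 172.298 ms/bit.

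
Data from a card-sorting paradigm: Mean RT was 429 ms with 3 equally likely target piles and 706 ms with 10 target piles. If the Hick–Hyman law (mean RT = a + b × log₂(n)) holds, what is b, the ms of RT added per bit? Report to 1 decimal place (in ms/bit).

b = (RT₂ − RT₁)/(log₂ n₂ − log₂ n₁) = (706 − 429)/(3.3219 − 1.5850) = 159.474 ms/bit.

159.5 ms/bit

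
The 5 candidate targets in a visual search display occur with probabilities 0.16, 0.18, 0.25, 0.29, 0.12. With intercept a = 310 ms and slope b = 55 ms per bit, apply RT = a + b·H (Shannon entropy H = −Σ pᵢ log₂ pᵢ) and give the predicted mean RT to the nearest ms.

H = 0.16·log₂(1/0.16) + 0.18·log₂(1/0.18) + 0.25·log₂(1/0.25) + 0.29·log₂(1/0.29) + 0.12·log₂(1/0.12) = 2.2533 bits.
RT = 310 + 55 × 2.2533 = 433.93 ms.

434 ms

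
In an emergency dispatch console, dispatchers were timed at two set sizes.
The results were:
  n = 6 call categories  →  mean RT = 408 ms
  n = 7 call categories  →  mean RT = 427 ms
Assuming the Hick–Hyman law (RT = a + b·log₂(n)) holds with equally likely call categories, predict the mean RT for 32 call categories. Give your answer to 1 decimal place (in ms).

With log₂ n on the abscissa the relation is linear; from the two conditions:
  b = (427 − 408) / (log₂ 7 − log₂ 6) = 19 / (2.8074 − 2.5850) = 85.435 ms/bit
  a = 408 − 85.435 × 2.5850 = 187.155 ms
Then RT(32) = 187.155 + 85.435 × log₂ 32 = 187.155 + 85.435 × 5 ≈ 614.328 ms.

614.3 ms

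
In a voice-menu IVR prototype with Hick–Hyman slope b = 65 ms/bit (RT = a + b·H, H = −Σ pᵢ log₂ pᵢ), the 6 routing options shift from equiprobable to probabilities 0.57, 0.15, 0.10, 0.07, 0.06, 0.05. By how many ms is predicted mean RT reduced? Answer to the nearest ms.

Equiprobable entropy H₀ = log₂ 6 = 2.5850 bits.
Skewed entropy H = −Σ pᵢ log₂ pᵢ = 1.9332 bits.
ΔRT = b·(H₀ − H) = 65 × 0.6518 = 42.37 ms.

42 ms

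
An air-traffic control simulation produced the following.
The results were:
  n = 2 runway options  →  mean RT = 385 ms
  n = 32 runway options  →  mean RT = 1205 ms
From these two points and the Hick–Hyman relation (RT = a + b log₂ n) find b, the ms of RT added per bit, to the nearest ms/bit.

The slope on a log₂ axis is (1205 − 385) / (5 − 1) = 205 ms/bit.

205 ms/bit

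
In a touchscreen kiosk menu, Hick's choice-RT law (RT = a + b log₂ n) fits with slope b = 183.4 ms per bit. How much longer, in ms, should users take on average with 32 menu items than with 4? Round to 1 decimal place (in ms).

550.2 ms

The intercept a cancels: ΔRT = b·(log₂ n₂ − log₂ n₁) = b·log₂(n₂/n₁).
log₂(32) − log₂(4) = log₂(32/4) = log₂(8) = 3.
ΔRT = 183.4 × 3.0000 = 550.200 ms.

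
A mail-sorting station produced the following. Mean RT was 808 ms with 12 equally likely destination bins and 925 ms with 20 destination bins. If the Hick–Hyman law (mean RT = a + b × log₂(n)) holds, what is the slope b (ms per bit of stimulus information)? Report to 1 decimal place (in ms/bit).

158.8 ms/bit

b = (RT₂ − RT₁)/(log₂ n₂ − log₂ n₁) = (925 − 808)/(4.3219 − 3.5850) = 158.759 ms/bit.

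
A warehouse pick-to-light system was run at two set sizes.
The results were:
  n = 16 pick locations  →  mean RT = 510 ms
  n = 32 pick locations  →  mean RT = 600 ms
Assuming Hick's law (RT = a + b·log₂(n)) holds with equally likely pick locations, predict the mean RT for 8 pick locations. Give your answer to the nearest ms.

420 ms

Solve the two-equation system in a and b:
  b = (600 − 510) / (log₂ 32 − log₂ 16) = 90 / (5 − 4) = 90 ms/bit
  a = 510 − 90 × 4 = 150 ms
Then RT(8) = 150 + 90 × log₂ 8 = 150 + 90 × 3 ≈ 420.000 ms.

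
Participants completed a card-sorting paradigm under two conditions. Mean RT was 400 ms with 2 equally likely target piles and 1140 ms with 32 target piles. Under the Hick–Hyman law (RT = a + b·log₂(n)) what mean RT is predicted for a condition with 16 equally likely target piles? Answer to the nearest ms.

Fit slope and intercept:
  b = (1140 − 400) / (log₂ 32 − log₂ 2) = 740 / (5 − 1) = 185 ms/bit
  a = 400 − 185 × 1 = 215 ms
Then RT(16) = 215 + 185 × log₂ 16 = 215 + 185 × 4 ≈ 955.000 ms.

955 ms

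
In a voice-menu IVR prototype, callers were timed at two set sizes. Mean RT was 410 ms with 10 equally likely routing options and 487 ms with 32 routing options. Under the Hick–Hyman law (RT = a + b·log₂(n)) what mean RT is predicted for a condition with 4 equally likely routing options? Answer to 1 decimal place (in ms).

349.3 ms

With log₂ n on the abscissa the relation is linear; from the two conditions:
  b = (487 − 410) / (log₂ 32 − log₂ 10) = 77 / (5 − 3.3219) = 45.886 ms/bit
  a = 410 − 45.886 × 3.3219 = 257.570 ms
Then RT(4) = 257.570 + 45.886 × log₂ 4 = 257.570 + 45.886 × 2 ≈ 349.342 ms.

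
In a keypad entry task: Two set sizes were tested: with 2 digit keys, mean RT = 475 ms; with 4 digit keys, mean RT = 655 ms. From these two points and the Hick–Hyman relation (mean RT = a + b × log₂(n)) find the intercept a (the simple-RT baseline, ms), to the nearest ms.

The slope on a log₂ axis is (655 − 475) / (2 − 1) = 180 ms/bit.
Intercept: a = 475 − 180·log₂(2) = 295.000 ms.

295 ms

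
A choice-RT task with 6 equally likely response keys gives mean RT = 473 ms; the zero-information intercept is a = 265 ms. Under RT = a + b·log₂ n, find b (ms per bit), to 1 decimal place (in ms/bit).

80.5 ms/bit

6 alternatives carry log₂ 6 = 2.5850 bits; the choice cost is 473 − 265 = 208 ms, so b = 208/2.5850 = 80.465 ms/bit.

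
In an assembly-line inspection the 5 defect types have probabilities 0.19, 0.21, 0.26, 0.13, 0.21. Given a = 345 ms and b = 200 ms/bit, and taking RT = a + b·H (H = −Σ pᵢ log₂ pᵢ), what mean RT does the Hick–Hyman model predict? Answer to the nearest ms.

803 ms

Entropy contributions −pᵢ log₂ pᵢ: 0.4552, 0.4728, 0.5053, 0.3826, 0.4728; sum H = 2.2888 bits.
RT = a + bH = 345 + 200·2.2888 = 802.76 ms.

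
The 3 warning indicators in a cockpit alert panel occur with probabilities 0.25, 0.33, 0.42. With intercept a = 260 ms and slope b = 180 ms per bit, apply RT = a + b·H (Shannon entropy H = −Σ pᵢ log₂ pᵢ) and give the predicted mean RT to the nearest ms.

540 ms

H = 0.25·log₂(1/0.25) + 0.33·log₂(1/0.33) + 0.42·log₂(1/0.42) = 1.5535 bits.
RT = 260 + 180 × 1.5535 = 539.62 ms.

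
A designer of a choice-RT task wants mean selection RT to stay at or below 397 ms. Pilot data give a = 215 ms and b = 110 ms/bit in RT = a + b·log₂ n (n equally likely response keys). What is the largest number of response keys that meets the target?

3

Information budget: (397 − 215)/110 = 1.6545 bits, so n ≤ 2^1.6545 = 3.148 → at most 3.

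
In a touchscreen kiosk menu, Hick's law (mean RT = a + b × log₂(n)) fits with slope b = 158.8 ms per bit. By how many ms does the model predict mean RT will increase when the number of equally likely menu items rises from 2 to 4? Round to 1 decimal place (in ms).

Only the slope matters, since a is common to both: ΔRT = b·log₂(n₂/n₁).
log₂(4) − log₂(2) = log₂(4/2) = log₂(2) = 1.
ΔRT = 158.8 × 1.0000 = 158.800 ms.

158.8 ms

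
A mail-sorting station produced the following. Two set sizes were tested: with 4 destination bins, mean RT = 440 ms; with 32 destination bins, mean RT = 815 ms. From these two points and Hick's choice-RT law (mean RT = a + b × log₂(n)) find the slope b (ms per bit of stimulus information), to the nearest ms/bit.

125 ms/bit

b = (RT₂ − RT₁)/(log₂ n₂ − log₂ n₁) = (815 − 440)/(5 − 2) = 125 ms/bit.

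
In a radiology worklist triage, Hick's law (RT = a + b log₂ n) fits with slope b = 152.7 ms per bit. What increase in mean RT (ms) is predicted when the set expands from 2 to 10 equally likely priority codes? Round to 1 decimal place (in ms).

354.6 ms

Only the slope matters, since a is common to both: ΔRT = b·log₂(n₂/n₁).
log₂(10) − log₂(2) = 3.3219 − 1 = 2.3219.
ΔRT = 152.7 × 2.3219 = 354.558 ms.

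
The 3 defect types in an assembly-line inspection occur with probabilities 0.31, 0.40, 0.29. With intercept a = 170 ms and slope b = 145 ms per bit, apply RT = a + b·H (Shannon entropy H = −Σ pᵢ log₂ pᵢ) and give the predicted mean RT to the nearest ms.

398 ms

H = 0.31·log₂(1/0.31) + 0.40·log₂(1/0.40) + 0.29·log₂(1/0.29) = 1.5705 bits.
RT = 170 + 145 × 1.5705 = 397.72 ms.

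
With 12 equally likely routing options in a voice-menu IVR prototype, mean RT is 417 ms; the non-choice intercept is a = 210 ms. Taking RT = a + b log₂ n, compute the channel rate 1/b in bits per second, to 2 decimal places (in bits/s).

Choice component = 417 − 210 = 207 ms over log₂(12) = 3.5850 bits.
b = 207 / 3.5850 = 57.741 ms/bit, so 1/b = 17.319 bits/s.

17.32 bits/s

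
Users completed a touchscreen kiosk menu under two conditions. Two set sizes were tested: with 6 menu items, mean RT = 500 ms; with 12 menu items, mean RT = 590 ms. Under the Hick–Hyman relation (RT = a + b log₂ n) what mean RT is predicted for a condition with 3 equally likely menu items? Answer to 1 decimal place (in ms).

Fit slope and intercept:
  b = (590 − 500) / (log₂ 12 − log₂ 6) = 90 / (3.5850 − 2.5850) = 90.000 ms/bit
  a = 500 − 90.000 × 2.5850 = 267.353 ms
Then RT(3) = 267.353 + 90.000 × log₂ 3 = 267.353 + 90.000 × 1.5850 ≈ 410.000 ms.

410.0 ms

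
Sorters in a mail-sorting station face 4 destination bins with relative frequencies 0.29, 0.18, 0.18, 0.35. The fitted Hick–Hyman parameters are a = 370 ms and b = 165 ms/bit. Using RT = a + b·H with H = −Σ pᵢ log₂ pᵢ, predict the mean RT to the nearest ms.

690 ms

Entropy contributions −pᵢ log₂ pᵢ: 0.5179, 0.4453, 0.4453, 0.5301; sum H = 1.9386 bits.
RT = a + bH = 370 + 165·1.9386 = 689.87 ms.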